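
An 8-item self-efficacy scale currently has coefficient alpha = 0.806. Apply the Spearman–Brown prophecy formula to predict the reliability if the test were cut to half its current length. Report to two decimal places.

predicted reliability = 0.68

Length factor m = 1/2
α' = m·α / (1 − (1−m)·α)
   = 1/2 × 0.806 / (1 − (1 − 1/2) × 0.806)
   = 0.4030 / 0.5970 = 0.68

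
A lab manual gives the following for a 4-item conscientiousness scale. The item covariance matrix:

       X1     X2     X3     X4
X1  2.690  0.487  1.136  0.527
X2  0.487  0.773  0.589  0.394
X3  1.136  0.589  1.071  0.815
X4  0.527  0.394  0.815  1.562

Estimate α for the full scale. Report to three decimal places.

α = 0.752

Σσ²ᵢ = 2.690 + 0.773 + 1.071 + 1.562 = 6.096
Σ_{i<j} σ_ij = 3.948
Var(T) = 6.096 + 2 × 3.948 = 13.992
α = (k/(k−1))·(1 − Σσ²ᵢ/Var(T)) = (4/3)·(1 − 6.096/13.992) = 0.752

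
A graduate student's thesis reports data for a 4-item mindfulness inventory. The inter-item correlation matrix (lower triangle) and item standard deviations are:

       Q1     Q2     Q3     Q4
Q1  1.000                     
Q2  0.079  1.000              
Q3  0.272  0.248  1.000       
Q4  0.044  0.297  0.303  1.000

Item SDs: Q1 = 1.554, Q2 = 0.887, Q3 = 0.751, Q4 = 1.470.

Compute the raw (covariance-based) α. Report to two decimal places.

α = 0.43

Σσ²ᵢ = 1.554² + 0.887² + 0.751² + 1.470² = 5.9266
Covariances σ_ij = r_ij · s_i · s_j:
  σ(Q1,Q2) = 0.079 × 1.554 × 0.887 = 0.1089
  σ(Q1,Q3) = 0.272 × 1.554 × 0.751 = 0.3174
  σ(Q1,Q4) = 0.044 × 1.554 × 1.470 = 0.1005
  σ(Q2,Q3) = 0.248 × 0.887 × 0.751 = 0.1652
  σ(Q2,Q4) = 0.297 × 0.887 × 1.470 = 0.3873
  σ(Q3,Q4) = 0.303 × 0.751 × 1.470 = 0.3345
σ²_T = Σσ²ᵢ + 2·Σσ_ij = 5.9266 + 2 × 1.4138 = 8.7542
α = (4/3)·(1 − 5.9266/8.7542) = 0.43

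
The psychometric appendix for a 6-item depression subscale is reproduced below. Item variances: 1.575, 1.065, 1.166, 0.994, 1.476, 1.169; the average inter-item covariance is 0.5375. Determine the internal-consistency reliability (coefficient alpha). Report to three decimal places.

Σσ²ᵢ = 1.575 + 1.065 + 1.166 + 0.994 + 1.476 + 1.169 = 7.445
Sum of the 15 distinct covariances = 15 × 0.5375 = 8.0625
Var(T) = Σσ²ᵢ + 2·Σcov = 7.445 + 2 × 8.0625 = 23.5700
α = (6/5)·(1 − 7.445/23.5700) = 0.821

coefficient alpha = 0.821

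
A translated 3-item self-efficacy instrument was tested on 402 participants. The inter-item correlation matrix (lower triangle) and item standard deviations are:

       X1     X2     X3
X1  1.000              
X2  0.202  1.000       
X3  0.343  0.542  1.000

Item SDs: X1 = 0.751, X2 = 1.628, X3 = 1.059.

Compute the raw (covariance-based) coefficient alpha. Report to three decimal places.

Σσ²ᵢ = 0.751² + 1.628² + 1.059² = 4.3359
Covariances σ_ij = r_ij · s_i · s_j:
  σ(X1,X2) = 0.202 × 0.751 × 1.628 = 0.2470
  σ(X1,X3) = 0.343 × 0.751 × 1.059 = 0.2728
  σ(X2,X3) = 0.542 × 1.628 × 1.059 = 0.9344
σ²_T = Σσ²ᵢ + 2·Σσ_ij = 4.3359 + 2 × 1.4542 = 7.2443
α = (3/2)·(1 − 4.3359/7.2443) = 0.602

coefficient alpha = 0.602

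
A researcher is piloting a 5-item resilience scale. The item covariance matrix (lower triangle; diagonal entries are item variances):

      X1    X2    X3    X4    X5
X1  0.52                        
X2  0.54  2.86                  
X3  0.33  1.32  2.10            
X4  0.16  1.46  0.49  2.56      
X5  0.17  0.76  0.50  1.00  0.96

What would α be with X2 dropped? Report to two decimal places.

α = 0.62

Remaining items: X1, X3, X4, X5 (k = 4).
Σσ²ᵢ = 0.52 + 2.10 + 2.56 + 0.96 = 6.14
σ²_T = 6.14 + 2 × 2.65 = 11.44
α (item deleted) = (4/3)·(1 − 6.14/11.44) = 0.62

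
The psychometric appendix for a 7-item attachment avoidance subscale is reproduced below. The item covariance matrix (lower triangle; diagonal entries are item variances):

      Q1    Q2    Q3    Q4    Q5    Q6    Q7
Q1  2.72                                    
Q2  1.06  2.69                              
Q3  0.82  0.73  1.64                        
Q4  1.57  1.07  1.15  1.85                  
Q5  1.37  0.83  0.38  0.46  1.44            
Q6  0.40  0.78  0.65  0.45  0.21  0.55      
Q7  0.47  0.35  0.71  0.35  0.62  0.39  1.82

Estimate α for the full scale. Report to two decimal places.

Σσ²ᵢ = 2.72 + 2.69 + 1.64 + 1.85 + 1.44 + 0.55 + 1.82 = 12.71
Σ_{i<j} σ_ij = 14.82
total variance = 12.71 + 2 × 14.82 = 42.35
α = (k/(k−1))·(1 − Σσ²ᵢ/total variance) = (7/6)·(1 − 12.71/42.35) = 0.82

α = 0.82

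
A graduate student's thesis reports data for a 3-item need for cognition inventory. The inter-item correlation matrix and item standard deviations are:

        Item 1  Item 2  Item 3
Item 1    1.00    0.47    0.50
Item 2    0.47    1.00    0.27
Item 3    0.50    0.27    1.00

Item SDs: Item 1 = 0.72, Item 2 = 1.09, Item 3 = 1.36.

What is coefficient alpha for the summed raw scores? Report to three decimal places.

Σσ²ᵢ = 0.72² + 1.09² + 1.36² = 3.5561
Covariances σ_ij = r_ij · s_i · s_j:
  σ(Item 1,Item 2) = 0.47 × 0.72 × 1.09 = 0.3689
  σ(Item 1,Item 3) = 0.50 × 0.72 × 1.36 = 0.4896
  σ(Item 2,Item 3) = 0.27 × 1.09 × 1.36 = 0.4002
σ²_T = Σσ²ᵢ + 2·Σσ_ij = 3.5561 + 2 × 1.2587 = 6.0735
α = (3/2)·(1 − 3.5561/6.0735) = 0.622

α = 0.622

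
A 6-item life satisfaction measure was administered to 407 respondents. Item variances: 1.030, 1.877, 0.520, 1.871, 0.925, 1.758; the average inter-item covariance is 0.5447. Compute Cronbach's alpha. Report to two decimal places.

α = 0.81

Σσ²ᵢ = 1.030 + 1.877 + 0.520 + 1.871 + 0.925 + 1.758 = 7.981
Sum of the 15 distinct covariances = 15 × 0.5447 = 8.1705
σ²_total = Σσ²ᵢ + 2·Σcov = 7.981 + 2 × 8.1705 = 24.3220
α = (6/5)·(1 − 7.981/24.3220) = 0.81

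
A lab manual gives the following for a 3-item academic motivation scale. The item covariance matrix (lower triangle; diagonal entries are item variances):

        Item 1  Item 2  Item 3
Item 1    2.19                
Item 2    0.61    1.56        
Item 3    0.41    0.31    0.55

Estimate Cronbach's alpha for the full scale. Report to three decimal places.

Cronbach's alpha = 0.573

Σσᵢ² = 2.19 + 1.56 + 0.55 = 4.30
Sum of off-diagonal covariances = 1.33
σ²_T = 4.30 + 2 × 1.33 = 6.96
α = (k/(k−1))·(1 − Σσᵢ²/σ²_T) = (3/2)·(1 − 4.30/6.96) = 0.573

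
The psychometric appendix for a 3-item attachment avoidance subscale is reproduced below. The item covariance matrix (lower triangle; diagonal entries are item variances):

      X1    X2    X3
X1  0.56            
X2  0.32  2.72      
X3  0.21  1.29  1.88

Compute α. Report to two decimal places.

α = 0.62

Σσ²ᵢ = 0.56 + 2.72 + 1.88 = 5.16
Σ_{i<j} σ_ij = 1.82
total variance = 5.16 + 2 × 1.82 = 8.80
α = (k/(k−1))·(1 − Σσ²ᵢ/total variance) = (3/2)·(1 − 5.16/8.80) = 0.62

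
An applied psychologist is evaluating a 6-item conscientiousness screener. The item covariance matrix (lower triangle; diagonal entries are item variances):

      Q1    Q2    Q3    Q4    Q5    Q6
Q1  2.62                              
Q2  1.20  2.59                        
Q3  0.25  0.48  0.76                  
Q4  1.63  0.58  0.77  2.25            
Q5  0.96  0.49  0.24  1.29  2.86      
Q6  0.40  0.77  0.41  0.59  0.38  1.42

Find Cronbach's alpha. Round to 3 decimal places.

ΣVar(i) = 2.62 + 2.59 + 0.76 + 2.25 + 2.86 + 1.42 = 12.50
Σ_{i<j} σ_ij = 10.44
σ²_total = 12.50 + 2 × 10.44 = 33.38
α = (k/(k−1))·(1 − ΣVar(i)/σ²_total) = (6/5)·(1 − 12.50/33.38) = 0.751

Cronbach's alpha = 0.751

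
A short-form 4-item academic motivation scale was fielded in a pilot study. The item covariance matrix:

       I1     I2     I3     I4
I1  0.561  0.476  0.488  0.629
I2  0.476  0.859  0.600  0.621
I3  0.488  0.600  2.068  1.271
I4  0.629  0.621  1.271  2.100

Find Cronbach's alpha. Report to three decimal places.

Σσ²ᵢ = 0.561 + 0.859 + 2.068 + 2.100 = 5.588
Sum of the distinct covariances = 4.085
Var(T) = 5.588 + 2 × 4.085 = 13.758
α = (k/(k−1))·(1 − Σσ²ᵢ/Var(T)) = (4/3)·(1 − 5.588/13.758) = 0.792

Cronbach's alpha = 0.792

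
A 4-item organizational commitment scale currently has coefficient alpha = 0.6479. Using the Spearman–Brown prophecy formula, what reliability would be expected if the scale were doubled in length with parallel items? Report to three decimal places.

predicted reliability = 0.786

Length factor m = 2
α' = m·α / (1 + (m−1)·α)
   = 2 × 0.6479 / (1 + (2 − 1) × 0.6479)
   = 1.2958 / 1.6479 = 0.786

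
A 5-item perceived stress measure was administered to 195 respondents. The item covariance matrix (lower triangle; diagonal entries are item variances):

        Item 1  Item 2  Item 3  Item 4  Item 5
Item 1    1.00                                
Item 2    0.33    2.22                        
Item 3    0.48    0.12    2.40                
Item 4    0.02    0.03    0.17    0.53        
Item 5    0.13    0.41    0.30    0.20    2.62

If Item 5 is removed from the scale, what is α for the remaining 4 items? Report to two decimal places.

Remaining items: Item 1, Item 2, Item 3, Item 4 (k = 4).
Σσ²ᵢ = 1.00 + 2.22 + 2.40 + 0.53 = 6.15
σ²_total = 6.15 + 2 × 1.15 = 8.45
α (item deleted) = (4/3)·(1 − 6.15/8.45) = 0.36

α = 0.36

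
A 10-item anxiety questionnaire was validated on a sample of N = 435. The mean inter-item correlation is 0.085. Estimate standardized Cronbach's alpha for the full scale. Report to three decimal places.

Standardized α = k·r̄ / (1 + (k−1)·r̄) = 10 × 0.085 / (1 + 9 × 0.085)
  = 0.8500 / 1.7650 = 0.482

α = 0.482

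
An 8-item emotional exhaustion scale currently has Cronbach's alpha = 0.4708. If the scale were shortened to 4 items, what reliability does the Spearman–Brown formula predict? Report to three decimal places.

Length factor m = 4/8 = 0.5000
α' = m·α / (1 − (1−m)·α)
   = 4/8 × 0.4708 / (1 − (1 − 4/8) × 0.4708)
   = 0.2354 / 0.7646 = 0.308

predicted reliability = 0.308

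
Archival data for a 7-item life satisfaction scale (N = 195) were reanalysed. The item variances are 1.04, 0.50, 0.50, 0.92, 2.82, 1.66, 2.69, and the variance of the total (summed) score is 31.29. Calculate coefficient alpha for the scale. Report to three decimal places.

α = 0.789

Σσ²ᵢ = 1.04 + 0.50 + 0.50 + 0.92 + 2.82 + 1.66 + 2.69 = 10.13
α = (k/(k−1))·(1 − Σσ²ᵢ/total variance) = (7/6)·(1 − 10.13/31.29) = 0.789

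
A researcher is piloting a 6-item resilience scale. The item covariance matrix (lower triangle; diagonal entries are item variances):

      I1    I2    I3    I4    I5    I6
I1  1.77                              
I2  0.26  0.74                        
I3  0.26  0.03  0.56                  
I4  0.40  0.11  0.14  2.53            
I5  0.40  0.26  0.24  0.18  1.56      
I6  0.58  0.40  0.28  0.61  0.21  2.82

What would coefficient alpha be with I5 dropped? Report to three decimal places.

α = 0.527

Remaining items: I1, I2, I3, I4, I6 (k = 5).
Σσᵢ² = 1.77 + 0.74 + 0.56 + 2.53 + 2.82 = 8.42
σ²_T = 8.42 + 2 × 3.07 = 14.56
α (item deleted) = (5/4)·(1 − 8.42/14.56) = 0.527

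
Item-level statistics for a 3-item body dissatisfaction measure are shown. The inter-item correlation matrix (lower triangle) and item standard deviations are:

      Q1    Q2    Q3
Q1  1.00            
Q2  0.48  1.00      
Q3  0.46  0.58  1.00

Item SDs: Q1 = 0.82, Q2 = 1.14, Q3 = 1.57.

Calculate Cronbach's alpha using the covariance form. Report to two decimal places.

Σσ²ᵢ = 0.82² + 1.14² + 1.57² = 4.4369
Covariances σ_ij = r_ij · s_i · s_j:
  σ(Q1,Q2) = 0.48 × 0.82 × 1.14 = 0.4487
  σ(Q1,Q3) = 0.46 × 0.82 × 1.57 = 0.5922
  σ(Q2,Q3) = 0.58 × 1.14 × 1.57 = 1.0381
σ²_T = Σσ²ᵢ + 2·Σσ_ij = 4.4369 + 2 × 2.0790 = 8.5949
α = (3/2)·(1 − 4.4369/8.5949) = 0.73

α = 0.73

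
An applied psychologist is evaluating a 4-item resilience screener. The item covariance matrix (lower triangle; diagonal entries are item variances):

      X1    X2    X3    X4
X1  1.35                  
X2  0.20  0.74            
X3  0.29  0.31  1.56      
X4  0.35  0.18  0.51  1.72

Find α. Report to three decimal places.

α = 0.542

sum of item variances = 1.35 + 0.74 + 1.56 + 1.72 = 5.37
Σ_{i<j} σ_ij = 1.84
total variance = 5.37 + 2 × 1.84 = 9.05
α = (k/(k−1))·(1 − sum of item variances/total variance) = (4/3)·(1 − 5.37/9.05) = 0.542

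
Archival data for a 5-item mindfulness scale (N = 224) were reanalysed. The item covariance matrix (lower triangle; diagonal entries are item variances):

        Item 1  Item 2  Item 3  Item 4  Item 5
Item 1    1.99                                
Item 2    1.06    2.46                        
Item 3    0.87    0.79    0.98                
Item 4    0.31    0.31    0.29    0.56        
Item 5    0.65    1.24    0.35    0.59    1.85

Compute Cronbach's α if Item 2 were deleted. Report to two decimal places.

Remaining items: Item 1, Item 3, Item 4, Item 5 (k = 4).
Σσ²ᵢ = 1.99 + 0.98 + 0.56 + 1.85 = 5.38
total variance = 5.38 + 2 × 3.06 = 11.50
α (item deleted) = (4/3)·(1 − 5.38/11.50) = 0.71

Cronbach's α = 0.71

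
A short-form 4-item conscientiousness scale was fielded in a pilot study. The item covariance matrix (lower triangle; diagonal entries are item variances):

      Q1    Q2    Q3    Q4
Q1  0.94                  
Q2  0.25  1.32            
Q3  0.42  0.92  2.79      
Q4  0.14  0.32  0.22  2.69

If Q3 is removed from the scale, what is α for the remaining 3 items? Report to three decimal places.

Remaining items: Q1, Q2, Q4 (k = 3).
ΣVar(i) = 0.94 + 1.32 + 2.69 = 4.95
total variance = 4.95 + 2 × 0.71 = 6.37
α (item deleted) = (3/2)·(1 − 4.95/6.37) = 0.334

α = 0.334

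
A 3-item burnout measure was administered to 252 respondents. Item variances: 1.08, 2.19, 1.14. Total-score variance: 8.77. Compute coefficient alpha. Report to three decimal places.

Σσᵢ² = 1.08 + 2.19 + 1.14 = 4.41
α = (k/(k−1))·(1 − Σσᵢ²/Var(T)) = (3/2)·(1 − 4.41/8.77) = 0.746

α = 0.746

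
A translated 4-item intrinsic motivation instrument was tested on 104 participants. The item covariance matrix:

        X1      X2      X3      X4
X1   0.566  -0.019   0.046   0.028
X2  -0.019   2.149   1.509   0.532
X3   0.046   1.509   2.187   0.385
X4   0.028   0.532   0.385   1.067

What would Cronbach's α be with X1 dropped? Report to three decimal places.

Remaining items: X2, X3, X4 (k = 3).
ΣVar(i) = 2.149 + 2.187 + 1.067 = 5.403
Var(T) = 5.403 + 2 × 2.426 = 10.255
α (item deleted) = (3/2)·(1 − 5.403/10.255) = 0.710

Cronbach's α = 0.710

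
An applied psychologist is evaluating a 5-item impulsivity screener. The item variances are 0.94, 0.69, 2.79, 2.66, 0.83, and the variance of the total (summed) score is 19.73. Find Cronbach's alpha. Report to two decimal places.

α = 0.75

ΣVar(i) = 0.94 + 0.69 + 2.79 + 2.66 + 0.83 = 7.91
α = (k/(k−1))·(1 − ΣVar(i)/σ²_T) = (5/4)·(1 − 7.91/19.73) = 0.75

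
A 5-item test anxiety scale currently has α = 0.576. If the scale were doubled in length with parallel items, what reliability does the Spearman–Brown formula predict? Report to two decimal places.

predicted reliability = 0.73

Length factor m = 2
α' = m·α / (1 + (m−1)·α)
   = 2 × 0.576 / (1 + (2 − 1) × 0.576)
   = 1.1520 / 1.5760 = 0.73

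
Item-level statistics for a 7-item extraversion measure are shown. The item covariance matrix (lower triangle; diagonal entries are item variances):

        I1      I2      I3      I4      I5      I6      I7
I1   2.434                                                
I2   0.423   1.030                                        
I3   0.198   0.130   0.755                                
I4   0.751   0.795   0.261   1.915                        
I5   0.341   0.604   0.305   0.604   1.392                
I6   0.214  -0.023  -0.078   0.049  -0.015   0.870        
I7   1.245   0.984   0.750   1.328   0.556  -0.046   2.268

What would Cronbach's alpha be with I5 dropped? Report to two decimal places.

Remaining items: I1, I2, I3, I4, I6, I7 (k = 6).
Σσ²ᵢ = 2.434 + 1.030 + 0.755 + 1.915 + 0.870 + 2.268 = 9.272
σ²_T = 9.272 + 2 × 6.981 = 23.234
α (item deleted) = (6/5)·(1 − 9.272/23.234) = 0.72

Cronbach's alpha = 0.72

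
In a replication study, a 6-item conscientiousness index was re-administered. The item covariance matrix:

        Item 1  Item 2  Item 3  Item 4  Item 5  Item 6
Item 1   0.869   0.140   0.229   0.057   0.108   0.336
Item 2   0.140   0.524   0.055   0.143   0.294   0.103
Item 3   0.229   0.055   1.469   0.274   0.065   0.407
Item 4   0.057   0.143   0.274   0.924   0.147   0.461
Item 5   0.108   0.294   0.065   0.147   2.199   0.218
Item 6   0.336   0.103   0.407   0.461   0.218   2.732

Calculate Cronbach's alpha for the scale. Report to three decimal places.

α = 0.493

ΣVar(i) = 0.869 + 0.524 + 1.469 + 0.924 + 2.199 + 2.732 = 8.717
Sum of off-diagonal covariances = 3.037
Var(T) = 8.717 + 2 × 3.037 = 14.791
α = (k/(k−1))·(1 − ΣVar(i)/Var(T)) = (6/5)·(1 − 8.717/14.791) = 0.493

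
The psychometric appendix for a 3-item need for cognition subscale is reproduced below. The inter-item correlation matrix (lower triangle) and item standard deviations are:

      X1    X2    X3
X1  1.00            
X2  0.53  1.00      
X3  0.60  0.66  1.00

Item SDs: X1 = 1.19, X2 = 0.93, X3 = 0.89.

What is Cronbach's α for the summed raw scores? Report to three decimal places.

Σσ²ᵢ = 1.19² + 0.93² + 0.89² = 3.0731
Covariances σ_ij = r_ij · s_i · s_j:
  σ(X1,X2) = 0.53 × 1.19 × 0.93 = 0.5866
  σ(X1,X3) = 0.60 × 1.19 × 0.89 = 0.6355
  σ(X2,X3) = 0.66 × 0.93 × 0.89 = 0.5463
σ²_T = Σσ²ᵢ + 2·Σσ_ij = 3.0731 + 2 × 1.7684 = 6.6099
α = (3/2)·(1 − 3.0731/6.6099) = 0.803

α = 0.803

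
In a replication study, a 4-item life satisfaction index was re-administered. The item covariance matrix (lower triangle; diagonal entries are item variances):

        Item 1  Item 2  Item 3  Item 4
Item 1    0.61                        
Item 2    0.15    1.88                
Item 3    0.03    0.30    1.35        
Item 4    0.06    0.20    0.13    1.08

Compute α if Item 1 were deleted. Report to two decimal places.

α = 0.34

Remaining items: Item 2, Item 3, Item 4 (k = 3).
ΣVar(i) = 1.88 + 1.35 + 1.08 = 4.31
σ²_T = 4.31 + 2 × 0.63 = 5.57
α (item deleted) = (3/2)·(1 − 4.31/5.57) = 0.34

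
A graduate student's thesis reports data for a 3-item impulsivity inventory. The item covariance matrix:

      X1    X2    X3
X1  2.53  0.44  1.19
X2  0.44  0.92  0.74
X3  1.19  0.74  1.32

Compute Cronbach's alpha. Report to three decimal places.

α = 0.748

Σσ²ᵢ = 2.53 + 0.92 + 1.32 = 4.77
Sum of the distinct covariances = 2.37
σ²_total = 4.77 + 2 × 2.37 = 9.51
α = (k/(k−1))·(1 − Σσ²ᵢ/σ²_total) = (3/2)·(1 − 4.77/9.51) = 0.748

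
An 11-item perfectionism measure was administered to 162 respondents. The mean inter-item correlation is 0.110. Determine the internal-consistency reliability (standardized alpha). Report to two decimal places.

α = 0.58

Standardized α = k·r̄ / (1 + (k−1)·r̄) = 11 × 0.110 / (1 + 10 × 0.110)
  = 1.2100 / 2.1000 = 0.58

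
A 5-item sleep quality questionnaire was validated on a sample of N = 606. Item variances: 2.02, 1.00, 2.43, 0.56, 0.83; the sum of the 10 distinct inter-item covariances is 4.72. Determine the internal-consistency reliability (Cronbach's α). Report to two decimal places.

Cronbach's α = 0.72

sum of item variances = 2.02 + 1.00 + 2.43 + 0.56 + 0.83 = 6.84
Sum of distinct covariances = 4.72
Var(T) = sum of item variances + 2·Σcov = 6.84 + 2 × 4.72 = 16.28
α = (5/4)·(1 − 6.84/16.28) = 0.72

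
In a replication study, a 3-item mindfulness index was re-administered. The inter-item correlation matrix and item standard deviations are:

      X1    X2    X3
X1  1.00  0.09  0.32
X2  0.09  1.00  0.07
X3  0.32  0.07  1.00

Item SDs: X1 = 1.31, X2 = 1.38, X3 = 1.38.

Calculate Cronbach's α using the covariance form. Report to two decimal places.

Σσ²ᵢ = 1.31² + 1.38² + 1.38² = 5.5249
Covariances σ_ij = r_ij · s_i · s_j:
  σ(X1,X2) = 0.09 × 1.31 × 1.38 = 0.1627
  σ(X1,X3) = 0.32 × 1.31 × 1.38 = 0.5785
  σ(X2,X3) = 0.07 × 1.38 × 1.38 = 0.1333
σ²_T = Σσ²ᵢ + 2·Σσ_ij = 5.5249 + 2 × 0.8745 = 7.2739
α = (3/2)·(1 − 5.5249/7.2739) = 0.36

Cronbach's α = 0.36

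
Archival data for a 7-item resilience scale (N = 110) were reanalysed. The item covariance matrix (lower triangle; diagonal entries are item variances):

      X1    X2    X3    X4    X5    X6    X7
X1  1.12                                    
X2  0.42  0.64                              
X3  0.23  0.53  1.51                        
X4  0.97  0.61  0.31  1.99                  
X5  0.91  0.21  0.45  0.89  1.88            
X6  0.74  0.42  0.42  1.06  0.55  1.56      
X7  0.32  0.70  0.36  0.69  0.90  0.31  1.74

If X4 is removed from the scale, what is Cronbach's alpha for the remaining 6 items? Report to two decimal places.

α = 0.77

Remaining items: X1, X2, X3, X5, X6, X7 (k = 6).
Σσ²ᵢ = 1.12 + 0.64 + 1.51 + 1.88 + 1.56 + 1.74 = 8.45
Var(T) = 8.45 + 2 × 7.47 = 23.39
α (item deleted) = (6/5)·(1 − 8.45/23.39) = 0.77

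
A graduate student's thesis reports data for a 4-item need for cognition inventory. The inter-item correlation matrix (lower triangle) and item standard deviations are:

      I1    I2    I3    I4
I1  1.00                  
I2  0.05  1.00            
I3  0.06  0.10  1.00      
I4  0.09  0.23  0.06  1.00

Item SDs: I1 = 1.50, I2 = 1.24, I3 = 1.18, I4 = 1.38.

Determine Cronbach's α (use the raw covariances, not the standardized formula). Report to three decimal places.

α = 0.299

Σσ²ᵢ = 1.50² + 1.24² + 1.18² + 1.38² = 7.0844
Covariances σ_ij = r_ij · s_i · s_j:
  σ(I1,I2) = 0.05 × 1.50 × 1.24 = 0.0930
  σ(I1,I3) = 0.06 × 1.50 × 1.18 = 0.1062
  σ(I1,I4) = 0.09 × 1.50 × 1.38 = 0.1863
  σ(I2,I3) = 0.10 × 1.24 × 1.18 = 0.1463
  σ(I2,I4) = 0.23 × 1.24 × 1.38 = 0.3936
  σ(I3,I4) = 0.06 × 1.18 × 1.38 = 0.0977
σ²_T = Σσ²ᵢ + 2·Σσ_ij = 7.0844 + 2 × 1.0231 = 9.1306
α = (4/3)·(1 − 7.0844/9.1306) = 0.299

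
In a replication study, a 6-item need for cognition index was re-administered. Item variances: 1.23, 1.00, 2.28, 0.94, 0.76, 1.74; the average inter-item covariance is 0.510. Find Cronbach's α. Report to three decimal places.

sum of item variances = 1.23 + 1.00 + 2.28 + 0.94 + 0.76 + 1.74 = 7.95
Sum of the 15 distinct covariances = 15 × 0.510 = 7.650
total variance = sum of item variances + 2·Σcov = 7.95 + 2 × 7.650 = 23.250
α = (6/5)·(1 − 7.95/23.250) = 0.790

Cronbach's α = 0.790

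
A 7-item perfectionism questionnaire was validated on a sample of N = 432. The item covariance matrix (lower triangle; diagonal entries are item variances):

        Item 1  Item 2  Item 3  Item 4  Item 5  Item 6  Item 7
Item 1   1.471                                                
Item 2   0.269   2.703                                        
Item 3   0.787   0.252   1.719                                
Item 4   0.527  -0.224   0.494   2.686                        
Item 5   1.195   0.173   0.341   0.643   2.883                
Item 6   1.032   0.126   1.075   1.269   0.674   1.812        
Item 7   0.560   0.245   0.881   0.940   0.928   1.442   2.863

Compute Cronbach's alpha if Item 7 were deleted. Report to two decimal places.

Cronbach's alpha = 0.68

Remaining items: Item 1, Item 2, Item 3, Item 4, Item 5, Item 6 (k = 6).
sum of item variances = 1.471 + 2.703 + 1.719 + 2.686 + 2.883 + 1.812 = 13.274
σ²_T = 13.274 + 2 × 8.633 = 30.540
α (item deleted) = (6/5)·(1 − 13.274/30.540) = 0.68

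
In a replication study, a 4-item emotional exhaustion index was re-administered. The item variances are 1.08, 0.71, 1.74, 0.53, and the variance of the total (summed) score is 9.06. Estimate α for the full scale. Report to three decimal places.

α = 0.736

Σσᵢ² = 1.08 + 0.71 + 1.74 + 0.53 = 4.06
α = (k/(k−1))·(1 − Σσᵢ²/σ²_T) = (4/3)·(1 − 4.06/9.06) = 0.736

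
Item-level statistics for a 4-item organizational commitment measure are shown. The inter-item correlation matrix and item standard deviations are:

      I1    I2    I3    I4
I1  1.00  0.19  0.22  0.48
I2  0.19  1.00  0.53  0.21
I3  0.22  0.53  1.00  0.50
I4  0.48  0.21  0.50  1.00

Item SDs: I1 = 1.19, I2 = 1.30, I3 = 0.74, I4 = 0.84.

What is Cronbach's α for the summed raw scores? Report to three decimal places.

Cronbach's α = 0.641

Σσ²ᵢ = 1.19² + 1.30² + 0.74² + 0.84² = 4.3593
Covariances σ_ij = r_ij · s_i · s_j:
  σ(I1,I2) = 0.19 × 1.19 × 1.30 = 0.2939
  σ(I1,I3) = 0.22 × 1.19 × 0.74 = 0.1937
  σ(I1,I4) = 0.48 × 1.19 × 0.84 = 0.4798
  σ(I2,I3) = 0.53 × 1.30 × 0.74 = 0.5099
  σ(I2,I4) = 0.21 × 1.30 × 0.84 = 0.2293
  σ(I3,I4) = 0.50 × 0.74 × 0.84 = 0.3108
σ²_T = Σσ²ᵢ + 2·Σσ_ij = 4.3593 + 2 × 2.0174 = 8.3941
α = (4/3)·(1 − 4.3593/8.3941) = 0.641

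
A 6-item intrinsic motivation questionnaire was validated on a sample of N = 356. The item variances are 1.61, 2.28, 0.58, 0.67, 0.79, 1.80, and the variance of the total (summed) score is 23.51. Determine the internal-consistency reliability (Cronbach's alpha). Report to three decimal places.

ΣVar(i) = 1.61 + 2.28 + 0.58 + 0.67 + 0.79 + 1.80 = 7.73
α = (k/(k−1))·(1 − ΣVar(i)/σ²_T) = (6/5)·(1 − 7.73/23.51) = 0.805

α = 0.805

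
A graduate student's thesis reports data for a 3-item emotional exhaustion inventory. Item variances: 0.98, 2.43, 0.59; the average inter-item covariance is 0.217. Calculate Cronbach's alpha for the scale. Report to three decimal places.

Σσᵢ² = 0.98 + 2.43 + 0.59 = 4.00
Sum of the 3 distinct covariances = 3 × 0.217 = 0.651
σ²_total = Σσᵢ² + 2·Σcov = 4.00 + 2 × 0.651 = 5.302
α = (3/2)·(1 − 4.00/5.302) = 0.368

α = 0.368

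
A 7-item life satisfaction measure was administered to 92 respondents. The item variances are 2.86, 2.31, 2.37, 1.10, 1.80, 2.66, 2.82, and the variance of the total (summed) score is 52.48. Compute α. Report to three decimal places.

ΣVar(i) = 2.86 + 2.31 + 2.37 + 1.10 + 1.80 + 2.66 + 2.82 = 15.92
α = (k/(k−1))·(1 − ΣVar(i)/Var(T)) = (7/6)·(1 − 15.92/52.48) = 0.813

α = 0.813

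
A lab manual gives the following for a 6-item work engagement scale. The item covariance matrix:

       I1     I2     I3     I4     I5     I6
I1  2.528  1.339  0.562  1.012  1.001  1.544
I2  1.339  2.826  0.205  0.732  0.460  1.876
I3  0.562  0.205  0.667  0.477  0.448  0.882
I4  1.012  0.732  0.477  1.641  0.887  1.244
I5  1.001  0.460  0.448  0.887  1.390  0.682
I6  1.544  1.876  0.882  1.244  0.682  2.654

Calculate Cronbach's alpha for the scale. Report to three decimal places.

Σσ²ᵢ = 2.528 + 2.826 + 0.667 + 1.641 + 1.390 + 2.654 = 11.706
Sum of the distinct covariances = 13.351
total variance = 11.706 + 2 × 13.351 = 38.408
α = (k/(k−1))·(1 − Σσ²ᵢ/total variance) = (6/5)·(1 − 11.706/38.408) = 0.834

α = 0.834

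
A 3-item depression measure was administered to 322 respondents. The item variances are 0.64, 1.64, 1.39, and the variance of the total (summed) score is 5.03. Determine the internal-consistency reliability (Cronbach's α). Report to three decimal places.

ΣVar(i) = 0.64 + 1.64 + 1.39 = 3.67
α = (k/(k−1))·(1 − ΣVar(i)/σ²_total) = (3/2)·(1 − 3.67/5.03) = 0.406

α = 0.406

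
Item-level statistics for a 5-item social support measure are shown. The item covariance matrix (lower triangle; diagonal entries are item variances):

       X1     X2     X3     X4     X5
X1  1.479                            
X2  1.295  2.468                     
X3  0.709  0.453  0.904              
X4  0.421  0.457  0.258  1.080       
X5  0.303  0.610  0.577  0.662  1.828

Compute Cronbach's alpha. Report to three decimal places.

α = 0.746

sum of item variances = 1.479 + 2.468 + 0.904 + 1.080 + 1.828 = 7.759
Sum of the distinct covariances = 5.745
σ²_total = 7.759 + 2 × 5.745 = 19.249
α = (k/(k−1))·(1 − sum of item variances/σ²_total) = (5/4)·(1 − 7.759/19.249) = 0.746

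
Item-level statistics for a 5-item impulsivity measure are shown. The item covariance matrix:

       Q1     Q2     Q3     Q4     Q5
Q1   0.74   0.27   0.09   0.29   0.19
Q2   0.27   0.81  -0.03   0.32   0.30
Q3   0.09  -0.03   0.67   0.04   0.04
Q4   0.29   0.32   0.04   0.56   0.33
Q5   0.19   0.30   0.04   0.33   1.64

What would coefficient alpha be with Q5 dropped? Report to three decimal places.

α = 0.551

Remaining items: Q1, Q2, Q3, Q4 (k = 4).
Σσᵢ² = 0.74 + 0.81 + 0.67 + 0.56 = 2.78
total variance = 2.78 + 2 × 0.98 = 4.74
α (item deleted) = (4/3)·(1 − 2.78/4.74) = 0.551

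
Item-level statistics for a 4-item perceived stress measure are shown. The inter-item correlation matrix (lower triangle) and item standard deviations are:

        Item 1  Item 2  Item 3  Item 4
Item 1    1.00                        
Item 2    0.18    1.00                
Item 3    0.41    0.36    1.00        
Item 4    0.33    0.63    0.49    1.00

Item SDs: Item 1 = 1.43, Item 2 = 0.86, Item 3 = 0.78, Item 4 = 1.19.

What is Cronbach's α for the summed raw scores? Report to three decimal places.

α = 0.690

Σσ²ᵢ = 1.43² + 0.86² + 0.78² + 1.19² = 4.8090
Covariances σ_ij = r_ij · s_i · s_j:
  σ(Item 1,Item 2) = 0.18 × 1.43 × 0.86 = 0.2214
  σ(Item 1,Item 3) = 0.41 × 1.43 × 0.78 = 0.4573
  σ(Item 1,Item 4) = 0.33 × 1.43 × 1.19 = 0.5616
  σ(Item 2,Item 3) = 0.36 × 0.86 × 0.78 = 0.2415
  σ(Item 2,Item 4) = 0.63 × 0.86 × 1.19 = 0.6447
  σ(Item 3,Item 4) = 0.49 × 0.78 × 1.19 = 0.4548
σ²_T = Σσ²ᵢ + 2·Σσ_ij = 4.8090 + 2 × 2.5813 = 9.9716
α = (4/3)·(1 − 4.8090/9.9716) = 0.690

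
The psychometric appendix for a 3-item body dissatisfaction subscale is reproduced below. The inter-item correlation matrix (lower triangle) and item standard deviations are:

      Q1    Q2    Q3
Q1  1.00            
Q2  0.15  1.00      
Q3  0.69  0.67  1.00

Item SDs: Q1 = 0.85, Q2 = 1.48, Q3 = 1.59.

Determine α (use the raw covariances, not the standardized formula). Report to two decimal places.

α = 0.75

Σσ²ᵢ = 0.85² + 1.48² + 1.59² = 5.4410
Covariances σ_ij = r_ij · s_i · s_j:
  σ(Q1,Q2) = 0.15 × 0.85 × 1.48 = 0.1887
  σ(Q1,Q3) = 0.69 × 0.85 × 1.59 = 0.9325
  σ(Q2,Q3) = 0.67 × 1.48 × 1.59 = 1.5766
σ²_T = Σσ²ᵢ + 2·Σσ_ij = 5.4410 + 2 × 2.6978 = 10.8366
α = (3/2)·(1 − 5.4410/10.8366) = 0.75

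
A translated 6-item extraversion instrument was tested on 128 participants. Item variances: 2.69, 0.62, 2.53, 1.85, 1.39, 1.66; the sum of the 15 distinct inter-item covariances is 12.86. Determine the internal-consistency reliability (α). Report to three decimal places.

α = 0.847

sum of item variances = 2.69 + 0.62 + 2.53 + 1.85 + 1.39 + 1.66 = 10.74
Sum of distinct covariances = 12.86
σ²_total = sum of item variances + 2·Σcov = 10.74 + 2 × 12.86 = 36.46
α = (6/5)·(1 − 10.74/36.46) = 0.847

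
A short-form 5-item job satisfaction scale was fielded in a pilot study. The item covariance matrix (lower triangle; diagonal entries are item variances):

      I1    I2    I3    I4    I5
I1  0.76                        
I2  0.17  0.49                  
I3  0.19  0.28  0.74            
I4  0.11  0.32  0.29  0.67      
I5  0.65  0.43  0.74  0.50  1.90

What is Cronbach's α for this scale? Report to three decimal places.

Σσᵢ² = 0.76 + 0.49 + 0.74 + 0.67 + 1.90 = 4.56
Σ_{i<j} σ_ij = 3.68
Var(T) = 4.56 + 2 × 3.68 = 11.92
α = (k/(k−1))·(1 − Σσᵢ²/Var(T)) = (5/4)·(1 − 4.56/11.92) = 0.772

α = 0.772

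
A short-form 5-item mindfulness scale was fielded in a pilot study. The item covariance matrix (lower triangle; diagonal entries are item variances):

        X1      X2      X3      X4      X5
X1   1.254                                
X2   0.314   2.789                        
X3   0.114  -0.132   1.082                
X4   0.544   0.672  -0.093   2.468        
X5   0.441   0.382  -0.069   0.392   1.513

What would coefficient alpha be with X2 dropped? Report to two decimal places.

Remaining items: X1, X3, X4, X5 (k = 4).
ΣVar(i) = 1.254 + 1.082 + 2.468 + 1.513 = 6.317
σ²_total = 6.317 + 2 × 1.329 = 8.975
α (item deleted) = (4/3)·(1 − 6.317/8.975) = 0.39

coefficient alpha = 0.39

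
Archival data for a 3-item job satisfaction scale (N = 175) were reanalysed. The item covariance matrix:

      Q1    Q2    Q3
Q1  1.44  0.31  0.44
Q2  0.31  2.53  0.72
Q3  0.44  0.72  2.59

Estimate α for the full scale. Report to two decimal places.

α = 0.46

ΣVar(i) = 1.44 + 2.53 + 2.59 = 6.56
Sum of the distinct covariances = 1.47
σ²_T = 6.56 + 2 × 1.47 = 9.50
α = (k/(k−1))·(1 − ΣVar(i)/σ²_T) = (3/2)·(1 − 6.56/9.50) = 0.46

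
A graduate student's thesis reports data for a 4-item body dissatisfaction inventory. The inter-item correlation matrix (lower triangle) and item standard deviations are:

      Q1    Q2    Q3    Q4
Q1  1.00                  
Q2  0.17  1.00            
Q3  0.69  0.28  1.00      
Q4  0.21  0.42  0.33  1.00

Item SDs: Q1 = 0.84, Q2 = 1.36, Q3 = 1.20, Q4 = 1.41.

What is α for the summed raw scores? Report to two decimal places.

Σσ²ᵢ = 0.84² + 1.36² + 1.20² + 1.41² = 5.9833
Covariances σ_ij = r_ij · s_i · s_j:
  σ(Q1,Q2) = 0.17 × 0.84 × 1.36 = 0.1942
  σ(Q1,Q3) = 0.69 × 0.84 × 1.20 = 0.6955
  σ(Q1,Q4) = 0.21 × 0.84 × 1.41 = 0.2487
  σ(Q2,Q3) = 0.28 × 1.36 × 1.20 = 0.4570
  σ(Q2,Q4) = 0.42 × 1.36 × 1.41 = 0.8054
  σ(Q3,Q4) = 0.33 × 1.20 × 1.41 = 0.5584
σ²_T = Σσ²ᵢ + 2·Σσ_ij = 5.9833 + 2 × 2.9592 = 11.9017
α = (4/3)·(1 − 5.9833/11.9017) = 0.66

α = 0.66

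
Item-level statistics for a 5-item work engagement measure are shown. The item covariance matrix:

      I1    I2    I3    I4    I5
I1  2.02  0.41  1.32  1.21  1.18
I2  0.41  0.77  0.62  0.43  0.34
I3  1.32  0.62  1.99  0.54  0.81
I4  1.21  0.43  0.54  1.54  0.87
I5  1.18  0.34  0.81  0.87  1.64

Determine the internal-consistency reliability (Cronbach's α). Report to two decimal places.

ΣVar(i) = 2.02 + 0.77 + 1.99 + 1.54 + 1.64 = 7.96
Sum of off-diagonal covariances = 7.73
total variance = 7.96 + 2 × 7.73 = 23.42
α = (k/(k−1))·(1 − ΣVar(i)/total variance) = (5/4)·(1 − 7.96/23.42) = 0.83

Cronbach's α = 0.83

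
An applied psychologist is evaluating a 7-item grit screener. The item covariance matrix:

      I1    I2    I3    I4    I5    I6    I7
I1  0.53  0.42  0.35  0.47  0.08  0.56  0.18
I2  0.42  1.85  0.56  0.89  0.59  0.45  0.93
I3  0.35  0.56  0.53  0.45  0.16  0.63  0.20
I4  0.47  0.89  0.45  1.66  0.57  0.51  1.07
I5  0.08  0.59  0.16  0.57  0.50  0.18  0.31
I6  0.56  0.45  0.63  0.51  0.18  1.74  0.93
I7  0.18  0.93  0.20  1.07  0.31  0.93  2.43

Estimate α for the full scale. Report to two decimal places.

sum of item variances = 0.53 + 1.85 + 0.53 + 1.66 + 0.50 + 1.74 + 2.43 = 9.24
Σ_{i<j} σ_ij = 10.49
σ²_T = 9.24 + 2 × 10.49 = 30.22
α = (k/(k−1))·(1 − sum of item variances/σ²_T) = (7/6)·(1 − 9.24/30.22) = 0.81

α = 0.81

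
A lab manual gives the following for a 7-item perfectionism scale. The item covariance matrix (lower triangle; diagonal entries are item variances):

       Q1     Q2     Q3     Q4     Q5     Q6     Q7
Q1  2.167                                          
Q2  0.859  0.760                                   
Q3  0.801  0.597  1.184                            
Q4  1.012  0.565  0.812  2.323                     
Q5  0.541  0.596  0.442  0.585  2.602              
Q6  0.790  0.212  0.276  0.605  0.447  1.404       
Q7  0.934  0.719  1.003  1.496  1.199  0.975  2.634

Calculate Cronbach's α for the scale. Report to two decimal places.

Cronbach's α = 0.82

ΣVar(i) = 2.167 + 0.760 + 1.184 + 2.323 + 2.602 + 1.404 + 2.634 = 13.074
Sum of the distinct covariances = 15.466
σ²_T = 13.074 + 2 × 15.466 = 44.006
α = (k/(k−1))·(1 − ΣVar(i)/σ²_T) = (7/6)·(1 − 13.074/44.006) = 0.82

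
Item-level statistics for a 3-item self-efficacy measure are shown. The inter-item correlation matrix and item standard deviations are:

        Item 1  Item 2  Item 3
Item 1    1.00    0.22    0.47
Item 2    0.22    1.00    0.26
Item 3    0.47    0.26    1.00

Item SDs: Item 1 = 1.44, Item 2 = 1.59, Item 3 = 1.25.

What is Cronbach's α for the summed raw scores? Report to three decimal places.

α = 0.566

Σσ²ᵢ = 1.44² + 1.59² + 1.25² = 6.1642
Covariances σ_ij = r_ij · s_i · s_j:
  σ(Item 1,Item 2) = 0.22 × 1.44 × 1.59 = 0.5037
  σ(Item 1,Item 3) = 0.47 × 1.44 × 1.25 = 0.8460
  σ(Item 2,Item 3) = 0.26 × 1.59 × 1.25 = 0.5168
σ²_T = Σσ²ᵢ + 2·Σσ_ij = 6.1642 + 2 × 1.8665 = 9.8972
α = (3/2)·(1 − 6.1642/9.8972) = 0.566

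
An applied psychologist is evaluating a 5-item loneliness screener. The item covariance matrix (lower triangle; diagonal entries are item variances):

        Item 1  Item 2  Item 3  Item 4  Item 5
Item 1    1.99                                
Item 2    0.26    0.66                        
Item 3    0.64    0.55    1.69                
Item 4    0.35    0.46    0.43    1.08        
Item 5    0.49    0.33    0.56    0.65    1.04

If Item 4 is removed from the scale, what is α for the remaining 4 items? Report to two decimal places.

Remaining items: Item 1, Item 2, Item 3, Item 5 (k = 4).
sum of item variances = 1.99 + 0.66 + 1.69 + 1.04 = 5.38
Var(T) = 5.38 + 2 × 2.83 = 11.04
α (item deleted) = (4/3)·(1 − 5.38/11.04) = 0.68

α = 0.68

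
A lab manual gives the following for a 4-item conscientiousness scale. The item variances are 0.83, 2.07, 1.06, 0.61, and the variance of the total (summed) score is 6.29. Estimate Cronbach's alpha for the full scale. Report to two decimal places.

Σσᵢ² = 0.83 + 2.07 + 1.06 + 0.61 = 4.57
α = (k/(k−1))·(1 − Σσᵢ²/Var(T)) = (4/3)·(1 − 4.57/6.29) = 0.36

α = 0.36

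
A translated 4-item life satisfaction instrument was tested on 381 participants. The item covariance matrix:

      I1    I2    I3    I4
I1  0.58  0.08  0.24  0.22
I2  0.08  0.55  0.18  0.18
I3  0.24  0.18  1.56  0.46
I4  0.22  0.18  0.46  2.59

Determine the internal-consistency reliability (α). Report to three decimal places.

α = 0.453

sum of item variances = 0.58 + 0.55 + 1.56 + 2.59 = 5.28
Sum of off-diagonal covariances = 1.36
σ²_T = 5.28 + 2 × 1.36 = 8.00
α = (k/(k−1))·(1 − sum of item variances/σ²_T) = (4/3)·(1 − 5.28/8.00) = 0.453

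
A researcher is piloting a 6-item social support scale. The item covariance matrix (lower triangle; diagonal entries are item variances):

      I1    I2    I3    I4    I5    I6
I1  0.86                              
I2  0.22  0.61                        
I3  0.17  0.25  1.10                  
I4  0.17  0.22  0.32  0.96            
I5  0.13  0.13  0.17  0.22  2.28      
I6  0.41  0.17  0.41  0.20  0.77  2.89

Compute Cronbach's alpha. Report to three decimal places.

sum of item variances = 0.86 + 0.61 + 1.10 + 0.96 + 2.28 + 2.89 = 8.70
Σ_{i<j} σ_ij = 3.96
total variance = 8.70 + 2 × 3.96 = 16.62
α = (k/(k−1))·(1 − sum of item variances/total variance) = (6/5)·(1 − 8.70/16.62) = 0.572

Cronbach's alpha = 0.572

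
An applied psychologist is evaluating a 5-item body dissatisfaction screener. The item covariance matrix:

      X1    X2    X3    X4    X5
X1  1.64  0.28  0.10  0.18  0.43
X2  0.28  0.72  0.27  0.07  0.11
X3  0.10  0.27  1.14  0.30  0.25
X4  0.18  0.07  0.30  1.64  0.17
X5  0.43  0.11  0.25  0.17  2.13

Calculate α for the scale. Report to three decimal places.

Σσ²ᵢ = 1.64 + 0.72 + 1.14 + 1.64 + 2.13 = 7.27
Σ_{i<j} σ_ij = 2.16
Var(T) = 7.27 + 2 × 2.16 = 11.59
α = (k/(k−1))·(1 − Σσ²ᵢ/Var(T)) = (5/4)·(1 − 7.27/11.59) = 0.466

α = 0.466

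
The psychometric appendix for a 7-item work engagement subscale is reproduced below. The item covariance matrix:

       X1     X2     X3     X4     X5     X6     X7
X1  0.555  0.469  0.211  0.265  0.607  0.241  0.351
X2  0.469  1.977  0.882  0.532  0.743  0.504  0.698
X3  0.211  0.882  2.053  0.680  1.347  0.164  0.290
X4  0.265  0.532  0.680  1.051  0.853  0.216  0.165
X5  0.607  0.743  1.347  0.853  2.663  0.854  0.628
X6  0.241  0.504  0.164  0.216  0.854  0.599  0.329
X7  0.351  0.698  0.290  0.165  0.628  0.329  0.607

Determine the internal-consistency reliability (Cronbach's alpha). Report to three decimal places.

sum of item variances = 0.555 + 1.977 + 2.053 + 1.051 + 2.663 + 0.599 + 0.607 = 9.505
Σ_{i<j} σ_ij = 11.029
σ²_total = 9.505 + 2 × 11.029 = 31.563
α = (k/(k−1))·(1 − sum of item variances/σ²_total) = (7/6)·(1 − 9.505/31.563) = 0.815

α = 0.815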